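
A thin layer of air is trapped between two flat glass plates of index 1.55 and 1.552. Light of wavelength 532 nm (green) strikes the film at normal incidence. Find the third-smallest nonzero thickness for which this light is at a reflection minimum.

At the upper boundary (n = 1.55 to n = 1.0) the reflected ray undergoes no phase shift.
At the lower boundary (n = 1.0 to n = 1.552) the reflected ray undergoes a half-wave phase shift.
Net: one phase inversion between the two reflected rays.
So the condition for destructive reflection is 2 n t = m λ.
The third-smallest nonzero thickness corresponds to m = 3: t = m λ / (2 n) = 3.00 × 532 / (2 × 1.0) = 798 nm.

798 nm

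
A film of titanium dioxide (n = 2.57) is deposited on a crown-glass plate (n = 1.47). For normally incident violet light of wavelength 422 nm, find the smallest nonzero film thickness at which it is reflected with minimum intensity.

Ray reflecting at the top interface goes from n = 1.0 toward n = 2.57: a half-wave phase shift.
At the lower boundary (n = 2.57 to n = 1.47) the reflected ray undergoes no phase shift.
Exactly one π shift → a net half-wave offset.
With one net inversion, destructive interference in reflection requires 2 n t = m λ.
Minimum nonzero at m = 1: t = λ / (2 n) = 422 / (2 × 2.57) = 82.1 nm.

82.1 nm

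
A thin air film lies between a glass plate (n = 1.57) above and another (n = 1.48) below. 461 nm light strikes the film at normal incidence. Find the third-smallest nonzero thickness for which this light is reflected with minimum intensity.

692 nm

Ray reflecting at the top interface goes from n = 1.57 toward n = 1.0: no phase shift.
Ray reflecting at the bottom interface goes from n = 1.0 toward n = 1.48: a half-wave phase shift.
Net: one phase inversion between the two reflected rays.
So the condition for destructive reflection is 2 n t = m λ.
The third-smallest nonzero thickness corresponds to m = 3: t = m λ / (2 n) = 3.00 × 461 / (2 × 1.0) = 692 nm.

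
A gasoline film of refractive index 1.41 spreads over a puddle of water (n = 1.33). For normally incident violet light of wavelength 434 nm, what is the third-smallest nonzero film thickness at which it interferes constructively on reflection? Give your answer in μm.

Top surface (1.0 → 1.41): reflection off a higher-index medium gives a half-wave phase shift.
At the lower boundary (n = 1.41 to n = 1.33) the reflected ray undergoes no phase shift.
The two reflections differ by half a wavelength.
For bright reflection here: 2 n t = (m + ½) λ.
The third-smallest nonzero thickness corresponds to m = 2: t = (m + ½) λ / (2 n) = 2.50 × 434 / (2 × 1.41) = 385 nm.

0.385 μm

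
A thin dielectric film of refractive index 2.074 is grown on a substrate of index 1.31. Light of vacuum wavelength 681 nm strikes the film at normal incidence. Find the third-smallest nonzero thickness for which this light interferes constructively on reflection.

Top surface (1.0 → 2.074): reflection off a higher-index medium gives a half-wave phase shift.
At the lower boundary (n = 2.074 to n = 1.31) the reflected ray undergoes no phase shift.
Exactly one π shift → a net half-wave offset.
With one net inversion, constructive interference in reflection requires 2 n t = (m + ½) λ.
The third-smallest nonzero thickness corresponds to m = 2: t = (m + ½) λ / (2 n) = 2.50 × 681 / (2 × 2.074) = 410 nm.

410 nm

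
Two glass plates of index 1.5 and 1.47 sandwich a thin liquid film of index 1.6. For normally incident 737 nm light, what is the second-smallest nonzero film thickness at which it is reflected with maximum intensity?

345 nm

At the upper boundary (n = 1.5 to n = 1.6) the reflected ray undergoes a half-wave phase shift.
Ray reflecting at the bottom interface goes from n = 1.6 toward n = 1.47: no phase shift.
Exactly one π shift → a net half-wave offset.
For maximum reflection here: 2 n t = (m + ½) λ.
The second-smallest nonzero thickness corresponds to m = 1: t = (m + ½) λ / (2 n) = 1.50 × 737 / (2 × 1.6) = 345 nm.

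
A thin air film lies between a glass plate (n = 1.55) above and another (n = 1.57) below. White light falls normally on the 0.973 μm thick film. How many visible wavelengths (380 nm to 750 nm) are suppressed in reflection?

Ray reflecting at the top interface goes from n = 1.55 toward n = 1.0: no phase shift.
At the lower boundary (n = 1.0 to n = 1.57) the reflected ray undergoes a half-wave phase shift.
The two reflections differ by half a wavelength.
So the condition for destructive reflection is 2 n t = m λ.
λ = 2 n t / m = 1946 / m nm.
m=2: 973 nm (IR); m=3: 649 nm (visible); m=4: 487 nm (visible); m=5: 389 nm (visible); m=6: 324 nm (UV).

3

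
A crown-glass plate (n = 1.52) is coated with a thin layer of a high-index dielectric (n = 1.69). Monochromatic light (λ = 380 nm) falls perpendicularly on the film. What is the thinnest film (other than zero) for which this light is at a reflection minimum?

112 nm

Top surface (1.0 → 1.69): reflection off a higher-index medium gives a half-wave phase shift.
Ray reflecting at the bottom interface goes from n = 1.69 toward n = 1.52: no phase shift.
Exactly one π shift → a net half-wave offset.
With one net inversion, destructive interference in reflection requires 2 n t = m λ.
Minimum nonzero at m = 1: t = λ / (2 n) = 380 / (2 × 1.69) = 112 nm.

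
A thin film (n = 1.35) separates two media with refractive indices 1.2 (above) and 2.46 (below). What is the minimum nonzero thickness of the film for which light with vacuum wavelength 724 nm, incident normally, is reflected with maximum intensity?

268 nm

At the upper boundary (n = 1.2 to n = 1.35) the reflected ray undergoes a half-wave phase shift.
Bottom surface (1.35 → 2.46): reflection off a higher-index medium gives a half-wave phase shift.
Net: no relative phase inversion (both shifts match).
With no net inversion, constructive interference in reflection requires 2 n t = m λ.
Minimum nonzero at m = 1: t = λ / (2 n) = 724 / (2 × 1.35) = 268 nm.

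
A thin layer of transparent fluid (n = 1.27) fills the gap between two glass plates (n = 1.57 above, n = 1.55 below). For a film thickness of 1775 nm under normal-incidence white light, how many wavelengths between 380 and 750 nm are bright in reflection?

6

Top surface (1.57 → 1.27): reflection off a lower-index medium gives no phase shift.
Bottom surface (1.27 → 1.55): reflection off a higher-index medium gives a half-wave phase shift.
The two reflections differ by half a wavelength.
For maximum reflection here: 2 n t = (m + ½) λ.
λ = 2 n t / (m + ½) = 4509 / (m + ½) nm.
m=5: 820 nm (IR); m=6: 694 nm (visible); m=7: 601 nm (visible); m=8: 530 nm (visible); m=9: 475 nm (visible); m=10: 429 nm (visible); m=11: 392 nm (visible); m=12: 361 nm (UV).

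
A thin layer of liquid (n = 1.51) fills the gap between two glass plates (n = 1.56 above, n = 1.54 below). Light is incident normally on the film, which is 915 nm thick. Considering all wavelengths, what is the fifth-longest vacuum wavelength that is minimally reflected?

At the upper boundary (n = 1.56 to n = 1.51) the reflected ray undergoes no phase shift.
Ray reflecting at the bottom interface goes from n = 1.51 toward n = 1.54: a half-wave phase shift.
Net: one phase inversion between the two reflected rays.
With one net inversion, destructive interference in reflection requires 2 n t = m λ.
λ = 2 n t / m. The fifth-longest wavelength is m = 5: λ = 2 × 1.51 × 915 / 5.00 = 553 nm.

553 nm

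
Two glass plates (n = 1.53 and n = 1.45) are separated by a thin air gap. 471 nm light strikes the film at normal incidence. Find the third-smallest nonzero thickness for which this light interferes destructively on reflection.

At the upper boundary (n = 1.53 to n = 1.0) the reflected ray undergoes no phase shift.
Bottom surface (1.0 → 1.45): reflection off a higher-index medium gives a half-wave phase shift.
Exactly one π shift → a net half-wave offset.
For minimum reflection here: 2 n t = m λ.
The third-smallest nonzero thickness corresponds to m = 3: t = m λ / (2 n) = 3.00 × 471 / (2 × 1.0) = 707 nm.

707 nm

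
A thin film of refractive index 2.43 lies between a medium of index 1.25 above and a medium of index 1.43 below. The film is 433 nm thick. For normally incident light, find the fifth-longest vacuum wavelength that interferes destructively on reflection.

421 nm

Ray reflecting at the top interface goes from n = 1.25 toward n = 2.43: a half-wave phase shift.
Bottom surface (2.43 → 1.43): reflection off a lower-index medium gives no phase shift.
Net: one phase inversion between the two reflected rays.
With one net inversion, destructive interference in reflection requires 2 n t = m λ.
λ = 2 n t / m. The fifth-longest wavelength is m = 5: λ = 2 × 2.43 × 433 / 5.00 = 421 nm.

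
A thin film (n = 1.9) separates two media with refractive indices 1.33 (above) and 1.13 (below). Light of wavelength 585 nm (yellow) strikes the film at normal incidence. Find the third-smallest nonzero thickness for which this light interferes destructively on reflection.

462 nm

Ray reflecting at the top interface goes from n = 1.33 toward n = 1.9: a half-wave phase shift.
At the lower boundary (n = 1.9 to n = 1.13) the reflected ray undergoes no phase shift.
The two reflections differ by half a wavelength.
So the condition for destructive reflection is 2 n t = m λ.
The third-smallest nonzero thickness corresponds to m = 3: t = m λ / (2 n) = 3.00 × 585 / (2 × 1.9) = 462 nm.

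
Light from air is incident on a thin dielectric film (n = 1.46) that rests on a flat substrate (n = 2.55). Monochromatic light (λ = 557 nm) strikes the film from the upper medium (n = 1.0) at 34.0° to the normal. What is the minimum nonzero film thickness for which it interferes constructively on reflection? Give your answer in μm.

0.207 μm

Ray reflecting at the top interface goes from n = 1.0 toward n = 1.46: a half-wave phase shift.
At the lower boundary (n = 1.46 to n = 2.55) the reflected ray undergoes a half-wave phase shift.
The two reflections carry the same phase change, so no net offset.
With no net inversion, constructive interference in reflection requires 2 n t cos θ_r = m λ.
Snell's law: 1.0 sin 34.0° = 1.46 sin θ_r → sin θ_r = 0.383, cos θ_r = 0.924.
Minimum nonzero at m = 1: t = λ / (2 n cos θ_r) = 557 / (2 × 1.46 × 0.924) = 207 nm.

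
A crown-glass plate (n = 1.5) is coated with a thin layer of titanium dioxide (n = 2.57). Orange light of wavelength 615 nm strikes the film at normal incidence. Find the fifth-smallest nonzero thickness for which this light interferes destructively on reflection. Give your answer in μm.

0.598 μm

Top surface (1.0 → 2.57): reflection off a higher-index medium gives a half-wave phase shift.
At the lower boundary (n = 2.57 to n = 1.5) the reflected ray undergoes no phase shift.
The two reflections differ by half a wavelength.
With one net inversion, destructive interference in reflection requires 2 n t = m λ.
The fifth-smallest nonzero thickness corresponds to m = 5: t = m λ / (2 n) = 5.00 × 615 / (2 × 2.57) = 598 nm.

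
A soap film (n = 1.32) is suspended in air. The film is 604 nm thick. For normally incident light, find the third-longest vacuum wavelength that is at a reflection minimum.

532 nm

Top surface (1.0 → 1.32): reflection off a higher-index medium gives a half-wave phase shift.
At the lower boundary (n = 1.32 to n = 1.0) the reflected ray undergoes no phase shift.
Exactly one π shift → a net half-wave offset.
For dark reflection here: 2 n t = m λ.
λ = 2 n t / m. The third-longest wavelength is m = 3: λ = 2 × 1.32 × 604 / 3.00 = 532 nm.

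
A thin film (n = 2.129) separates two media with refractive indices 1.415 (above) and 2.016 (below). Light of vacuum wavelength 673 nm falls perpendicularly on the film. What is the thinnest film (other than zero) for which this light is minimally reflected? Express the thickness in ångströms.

At the upper boundary (n = 1.415 to n = 2.129) the reflected ray undergoes a half-wave phase shift.
At the lower boundary (n = 2.129 to n = 2.016) the reflected ray undergoes no phase shift.
The two reflections differ by half a wavelength.
So the condition for destructive reflection is 2 n t = m λ.
Minimum nonzero at m = 1: t = λ / (2 n) = 673 / (2 × 2.129) = 158 nm.

1581 Å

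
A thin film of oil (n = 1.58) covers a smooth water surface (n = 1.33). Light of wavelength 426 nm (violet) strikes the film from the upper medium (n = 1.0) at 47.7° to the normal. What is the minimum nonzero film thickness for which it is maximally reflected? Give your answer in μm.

0.0763 μm

Top surface (1.0 → 1.58): reflection off a higher-index medium gives a half-wave phase shift.
Ray reflecting at the bottom interface goes from n = 1.58 toward n = 1.33: no phase shift.
Exactly one π shift → a net half-wave offset.
So the condition for constructive reflection is 2 n t cos θ_r = (m + ½) λ.
Snell's law: 1.0 sin 47.7° = 1.58 sin θ_r → sin θ_r = 0.468, cos θ_r = 0.884.
Minimum at m = 0: t = λ / (4 n cos θ_r) = 426 / (4 × 1.58 × 0.884) = 76.3 nm.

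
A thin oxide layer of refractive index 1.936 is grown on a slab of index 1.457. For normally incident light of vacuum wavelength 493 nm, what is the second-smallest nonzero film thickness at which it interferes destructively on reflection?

Ray reflecting at the top interface goes from n = 1.0 toward n = 1.936: a half-wave phase shift.
Bottom surface (1.936 → 1.457): reflection off a lower-index medium gives no phase shift.
Net: one phase inversion between the two reflected rays.
For weak reflection here: 2 n t = m λ.
The second-smallest nonzero thickness corresponds to m = 2: t = m λ / (2 n) = 2.00 × 493 / (2 × 1.936) = 255 nm.

255 nm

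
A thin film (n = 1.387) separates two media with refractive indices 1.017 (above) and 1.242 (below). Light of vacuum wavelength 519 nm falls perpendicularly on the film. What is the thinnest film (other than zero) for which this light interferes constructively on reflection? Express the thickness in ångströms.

Ray reflecting at the top interface goes from n = 1.017 toward n = 1.387: a half-wave phase shift.
Bottom surface (1.387 → 1.242): reflection off a lower-index medium gives no phase shift.
Exactly one π shift → a net half-wave offset.
So the condition for constructive reflection is 2 n t = (m + ½) λ.
Minimum at m = 0: t = λ / (4 n) = 519 / (4 × 1.387) = 93.5 nm.

935 Å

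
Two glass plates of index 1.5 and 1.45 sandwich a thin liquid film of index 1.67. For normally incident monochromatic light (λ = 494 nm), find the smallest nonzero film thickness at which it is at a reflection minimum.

148 nm

Ray reflecting at the top interface goes from n = 1.5 toward n = 1.67: a half-wave phase shift.
Bottom surface (1.67 → 1.45): reflection off a lower-index medium gives no phase shift.
Exactly one π shift → a net half-wave offset.
So the condition for destructive reflection is 2 n t = m λ.
Minimum nonzero at m = 1: t = λ / (2 n) = 494 / (2 × 1.67) = 148 nm.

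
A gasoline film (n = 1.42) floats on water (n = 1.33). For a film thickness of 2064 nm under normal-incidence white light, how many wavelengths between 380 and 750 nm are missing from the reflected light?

8

Top surface (1.0 → 1.42): reflection off a higher-index medium gives a half-wave phase shift.
At the lower boundary (n = 1.42 to n = 1.33) the reflected ray undergoes no phase shift.
The two reflections differ by half a wavelength.
For minimum reflection here: 2 n t = m λ.
λ = 2 n t / m = 5862 / m nm.
m=7: 837 nm (IR); m=8: 733 nm (visible); m=9: 651 nm (visible); m=10: 586 nm (visible); m=11: 533 nm (visible); m=12: 488 nm (visible); m=13: 451 nm (visible); m=14: 419 nm (visible); m=15: 391 nm (visible); m=16: 366 nm (UV).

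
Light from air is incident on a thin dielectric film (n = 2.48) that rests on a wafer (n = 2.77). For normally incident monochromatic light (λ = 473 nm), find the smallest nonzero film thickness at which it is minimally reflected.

Top surface (1.0 → 2.48): reflection off a higher-index medium gives a half-wave phase shift.
Bottom surface (2.48 → 2.77): reflection off a higher-index medium gives a half-wave phase shift.
Net: no relative phase inversion (both shifts match).
So the condition for destructive reflection is 2 n t = (m + ½) λ.
Minimum at m = 0: t = λ / (4 n) = 473 / (4 × 2.48) = 47.7 nm.

47.7 nm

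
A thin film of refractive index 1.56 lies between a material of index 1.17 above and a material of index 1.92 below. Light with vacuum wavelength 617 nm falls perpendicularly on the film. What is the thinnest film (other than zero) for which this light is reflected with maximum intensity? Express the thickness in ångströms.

1978 Å

Ray reflecting at the top interface goes from n = 1.17 toward n = 1.56: a half-wave phase shift.
Ray reflecting at the bottom interface goes from n = 1.56 toward n = 1.92: a half-wave phase shift.
The two reflections carry the same phase change, so no net offset.
With no net inversion, constructive interference in reflection requires 2 n t = m λ.
Minimum nonzero at m = 1: t = λ / (2 n) = 617 / (2 × 1.56) = 198 nm.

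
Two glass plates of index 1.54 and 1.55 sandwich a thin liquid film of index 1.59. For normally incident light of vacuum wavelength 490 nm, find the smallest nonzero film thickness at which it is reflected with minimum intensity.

154 nm

Ray reflecting at the top interface goes from n = 1.54 toward n = 1.59: a half-wave phase shift.
Ray reflecting at the bottom interface goes from n = 1.59 toward n = 1.55: no phase shift.
The two reflections differ by half a wavelength.
For minimum reflection here: 2 n t = m λ.
Minimum nonzero at m = 1: t = λ / (2 n) = 490 / (2 × 1.59) = 154 nm.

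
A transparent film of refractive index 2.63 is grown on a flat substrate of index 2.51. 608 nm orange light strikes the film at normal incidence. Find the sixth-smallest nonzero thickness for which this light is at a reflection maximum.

At the upper boundary (n = 1.0 to n = 2.63) the reflected ray undergoes a half-wave phase shift.
Bottom surface (2.63 → 2.51): reflection off a lower-index medium gives no phase shift.
Net: one phase inversion between the two reflected rays.
So the condition for constructive reflection is 2 n t = (m + ½) λ.
The sixth-smallest nonzero thickness corresponds to m = 5: t = (m + ½) λ / (2 n) = 5.50 × 608 / (2 × 2.63) = 636 nm.

636 nm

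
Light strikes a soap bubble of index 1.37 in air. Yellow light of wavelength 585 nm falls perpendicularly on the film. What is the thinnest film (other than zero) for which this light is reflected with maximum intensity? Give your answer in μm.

0.107 μm

At the upper boundary (n = 1.0 to n = 1.37) the reflected ray undergoes a half-wave phase shift.
At the lower boundary (n = 1.37 to n = 1.0) the reflected ray undergoes no phase shift.
Net: one phase inversion between the two reflected rays.
With one net inversion, constructive interference in reflection requires 2 n t = (m + ½) λ.
Minimum at m = 0: t = λ / (4 n) = 585 / (4 × 1.37) = 107 nm.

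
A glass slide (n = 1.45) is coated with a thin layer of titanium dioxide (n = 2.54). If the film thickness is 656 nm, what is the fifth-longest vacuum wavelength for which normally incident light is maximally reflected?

741 nm

At the upper boundary (n = 1.0 to n = 2.54) the reflected ray undergoes a half-wave phase shift.
At the lower boundary (n = 2.54 to n = 1.45) the reflected ray undergoes no phase shift.
Exactly one π shift → a net half-wave offset.
With one net inversion, constructive interference in reflection requires 2 n t = (m + ½) λ.
λ = 2 n t / (m + ½). The fifth-longest wavelength is m = 4: λ = 2 × 2.54 × 656 / 4.50 = 741 nm.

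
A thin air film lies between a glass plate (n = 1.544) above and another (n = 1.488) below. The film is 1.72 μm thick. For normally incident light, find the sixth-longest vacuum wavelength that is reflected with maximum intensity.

Ray reflecting at the top interface goes from n = 1.544 toward n = 1.0: no phase shift.
At the lower boundary (n = 1.0 to n = 1.488) the reflected ray undergoes a half-wave phase shift.
Exactly one π shift → a net half-wave offset.
With one net inversion, constructive interference in reflection requires 2 n t = (m + ½) λ.
λ = 2 n t / (m + ½). The sixth-longest wavelength is m = 5: λ = 2 × 1.0 × 1720 / 5.50 = 625 nm.

625 nm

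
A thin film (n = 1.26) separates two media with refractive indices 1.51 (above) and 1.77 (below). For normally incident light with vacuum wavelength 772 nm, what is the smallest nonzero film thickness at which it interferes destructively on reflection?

306 nm

At the upper boundary (n = 1.51 to n = 1.26) the reflected ray undergoes no phase shift.
Ray reflecting at the bottom interface goes from n = 1.26 toward n = 1.77: a half-wave phase shift.
The two reflections differ by half a wavelength.
For dark reflection here: 2 n t = m λ.
The smallest nonzero thickness corresponds to m = 1: t = m λ / (2 n) = 1.00 × 772 / (2 × 1.26) = 306 nm.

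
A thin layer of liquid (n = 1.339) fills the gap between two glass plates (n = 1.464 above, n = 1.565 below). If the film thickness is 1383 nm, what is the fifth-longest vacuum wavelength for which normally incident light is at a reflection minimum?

741 nm

Top surface (1.464 → 1.339): reflection off a lower-index medium gives no phase shift.
At the lower boundary (n = 1.339 to n = 1.565) the reflected ray undergoes a half-wave phase shift.
The two reflections differ by half a wavelength.
With one net inversion, destructive interference in reflection requires 2 n t = m λ.
λ = 2 n t / m. The fifth-longest wavelength is m = 5: λ = 2 × 1.339 × 1383 / 5.00 = 741 nm.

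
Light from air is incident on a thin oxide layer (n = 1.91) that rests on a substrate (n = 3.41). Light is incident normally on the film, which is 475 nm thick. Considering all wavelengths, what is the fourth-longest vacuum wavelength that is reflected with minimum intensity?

518 nm

Ray reflecting at the top interface goes from n = 1.0 toward n = 1.91: a half-wave phase shift.
Bottom surface (1.91 → 3.41): reflection off a higher-index medium gives a half-wave phase shift.
Zero or two π shifts → no net half-wave offset.
With no net inversion, destructive interference in reflection requires 2 n t = (m + ½) λ.
λ = 2 n t / (m + ½). The fourth-longest wavelength is m = 3: λ = 2 × 1.91 × 475 / 3.50 = 518 nm.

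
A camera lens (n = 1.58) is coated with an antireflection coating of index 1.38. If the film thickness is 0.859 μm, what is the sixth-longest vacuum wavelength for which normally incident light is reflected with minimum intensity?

431 nm

At the upper boundary (n = 1.0 to n = 1.38) the reflected ray undergoes a half-wave phase shift.
Ray reflecting at the bottom interface goes from n = 1.38 toward n = 1.58: a half-wave phase shift.
The two reflections carry the same phase change, so no net offset.
With no net inversion, destructive interference in reflection requires 2 n t = (m + ½) λ.
λ = 2 n t / (m + ½). The sixth-longest wavelength is m = 5: λ = 2 × 1.38 × 859 / 5.50 = 431 nm.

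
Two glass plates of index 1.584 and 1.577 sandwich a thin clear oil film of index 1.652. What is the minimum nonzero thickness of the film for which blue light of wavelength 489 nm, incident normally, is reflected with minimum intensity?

148 nm

Ray reflecting at the top interface goes from n = 1.584 toward n = 1.652: a half-wave phase shift.
At the lower boundary (n = 1.652 to n = 1.577) the reflected ray undergoes no phase shift.
The two reflections differ by half a wavelength.
With one net inversion, destructive interference in reflection requires 2 n t = m λ.
Minimum nonzero at m = 1: t = λ / (2 n) = 489 / (2 × 1.652) = 148 nm.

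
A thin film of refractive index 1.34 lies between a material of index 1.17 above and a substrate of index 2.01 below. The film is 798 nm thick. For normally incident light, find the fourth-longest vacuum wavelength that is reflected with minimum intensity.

611 nm

Top surface (1.17 → 1.34): reflection off a higher-index medium gives a half-wave phase shift.
At the lower boundary (n = 1.34 to n = 2.01) the reflected ray undergoes a half-wave phase shift.
Net: no relative phase inversion (both shifts match).
So the condition for destructive reflection is 2 n t = (m + ½) λ.
λ = 2 n t / (m + ½). The fourth-longest wavelength is m = 3: λ = 2 × 1.34 × 798 / 3.50 = 611 nm.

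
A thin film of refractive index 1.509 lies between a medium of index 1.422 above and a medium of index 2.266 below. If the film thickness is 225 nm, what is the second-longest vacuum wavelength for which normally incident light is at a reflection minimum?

453 nm

Ray reflecting at the top interface goes from n = 1.422 toward n = 1.509: a half-wave phase shift.
At the lower boundary (n = 1.509 to n = 2.266) the reflected ray undergoes a half-wave phase shift.
Net: no relative phase inversion (both shifts match).
So the condition for destructive reflection is 2 n t = (m + ½) λ.
λ = 2 n t / (m + ½). The second-longest wavelength is m = 1: λ = 2 × 1.509 × 225 / 1.50 = 453 nm.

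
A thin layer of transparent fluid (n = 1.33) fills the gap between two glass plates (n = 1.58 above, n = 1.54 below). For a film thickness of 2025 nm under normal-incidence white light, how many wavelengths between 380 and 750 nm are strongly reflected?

7

Ray reflecting at the top interface goes from n = 1.58 toward n = 1.33: no phase shift.
At the lower boundary (n = 1.33 to n = 1.54) the reflected ray undergoes a half-wave phase shift.
Exactly one π shift → a net half-wave offset.
For strong reflection here: 2 n t = (m + ½) λ.
λ = 2 n t / (m + ½) = 5387 / (m + ½) nm.
m=6: 829 nm (IR); m=7: 718 nm (visible); m=8: 634 nm (visible); m=9: 567 nm (visible); m=10: 513 nm (visible); m=11: 468 nm (visible); m=12: 431 nm (visible); m=13: 399 nm (visible); m=14: 371 nm (UV).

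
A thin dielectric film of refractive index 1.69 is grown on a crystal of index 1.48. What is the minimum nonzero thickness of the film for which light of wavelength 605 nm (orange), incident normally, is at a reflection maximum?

89.5 nm

Ray reflecting at the top interface goes from n = 1.0 toward n = 1.69: a half-wave phase shift.
At the lower boundary (n = 1.69 to n = 1.48) the reflected ray undergoes no phase shift.
Exactly one π shift → a net half-wave offset.
For strong reflection here: 2 n t = (m + ½) λ.
Minimum at m = 0: t = λ / (4 n) = 605 / (4 × 1.69) = 89.5 nm.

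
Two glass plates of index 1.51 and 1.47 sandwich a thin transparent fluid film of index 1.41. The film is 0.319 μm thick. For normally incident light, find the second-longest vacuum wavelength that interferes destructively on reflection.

At the upper boundary (n = 1.51 to n = 1.41) the reflected ray undergoes no phase shift.
Bottom surface (1.41 → 1.47): reflection off a higher-index medium gives a half-wave phase shift.
Exactly one π shift → a net half-wave offset.
So the condition for destructive reflection is 2 n t = m λ.
λ = 2 n t / m. The second-longest wavelength is m = 2: λ = 2 × 1.41 × 319 / 2.00 = 450 nm.

450 nm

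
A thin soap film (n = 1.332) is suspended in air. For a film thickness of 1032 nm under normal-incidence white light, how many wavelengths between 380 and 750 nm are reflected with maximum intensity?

3

Top surface (1.0 → 1.332): reflection off a higher-index medium gives a half-wave phase shift.
Bottom surface (1.332 → 1.0): reflection off a lower-index medium gives no phase shift.
Net: one phase inversion between the two reflected rays.
For maximum reflection here: 2 n t = (m + ½) λ.
λ = 2 n t / (m + ½) = 2749 / (m + ½) nm.
m=3: 785 nm (IR); m=4: 611 nm (visible); m=5: 500 nm (visible); m=6: 423 nm (visible); m=7: 367 nm (UV).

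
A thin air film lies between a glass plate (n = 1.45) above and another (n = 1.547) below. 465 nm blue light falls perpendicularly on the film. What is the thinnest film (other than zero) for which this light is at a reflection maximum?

116 nm

Ray reflecting at the top interface goes from n = 1.45 toward n = 1.0: no phase shift.
Bottom surface (1.0 → 1.547): reflection off a higher-index medium gives a half-wave phase shift.
Exactly one π shift → a net half-wave offset.
With one net inversion, constructive interference in reflection requires 2 n t = (m + ½) λ.
Minimum at m = 0: t = λ / (4 n) = 465 / (4 × 1.0) = 116 nm.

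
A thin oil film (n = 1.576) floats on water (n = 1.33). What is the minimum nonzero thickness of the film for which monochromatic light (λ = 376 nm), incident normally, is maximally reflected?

Top surface (1.0 → 1.576): reflection off a higher-index medium gives a half-wave phase shift.
Bottom surface (1.576 → 1.33): reflection off a lower-index medium gives no phase shift.
The two reflections differ by half a wavelength.
So the condition for constructive reflection is 2 n t = (m + ½) λ.
Minimum at m = 0: t = λ / (4 n) = 376 / (4 × 1.576) = 59.6 nm.

59.6 nm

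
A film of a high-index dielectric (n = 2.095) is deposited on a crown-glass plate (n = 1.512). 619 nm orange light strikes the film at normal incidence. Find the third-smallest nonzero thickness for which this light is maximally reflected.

Top surface (1.0 → 2.095): reflection off a higher-index medium gives a half-wave phase shift.
Ray reflecting at the bottom interface goes from n = 2.095 toward n = 1.512: no phase shift.
Exactly one π shift → a net half-wave offset.
So the condition for constructive reflection is 2 n t = (m + ½) λ.
The third-smallest nonzero thickness corresponds to m = 2: t = (m + ½) λ / (2 n) = 2.50 × 619 / (2 × 2.095) = 369 nm.

369 nm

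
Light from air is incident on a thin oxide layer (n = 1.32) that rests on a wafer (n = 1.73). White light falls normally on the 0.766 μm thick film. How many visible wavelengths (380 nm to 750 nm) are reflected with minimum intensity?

2

At the upper boundary (n = 1.0 to n = 1.32) the reflected ray undergoes a half-wave phase shift.
Ray reflecting at the bottom interface goes from n = 1.32 toward n = 1.73: a half-wave phase shift.
Zero or two π shifts → no net half-wave offset.
With no net inversion, destructive interference in reflection requires 2 n t = (m + ½) λ.
λ = 2 n t / (m + ½) = 2022 / (m + ½) nm.
m=2: 809 nm (IR); m=3: 578 nm (visible); m=4: 449 nm (visible); m=5: 368 nm (UV).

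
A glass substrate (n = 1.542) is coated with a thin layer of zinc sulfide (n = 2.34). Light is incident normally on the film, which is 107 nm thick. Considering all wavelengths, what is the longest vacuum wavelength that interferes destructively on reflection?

501 nm

Ray reflecting at the top interface goes from n = 1.0 toward n = 2.34: a half-wave phase shift.
At the lower boundary (n = 2.34 to n = 1.542) the reflected ray undergoes no phase shift.
Net: one phase inversion between the two reflected rays.
So the condition for destructive reflection is 2 n t = m λ.
λ = 2 n t / m. The longest wavelength is m = 1: λ = 2 × 2.34 × 107 / 1.00 = 501 nm.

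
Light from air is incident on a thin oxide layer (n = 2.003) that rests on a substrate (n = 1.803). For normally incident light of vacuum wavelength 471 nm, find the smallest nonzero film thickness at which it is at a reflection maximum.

58.8 nm

Top surface (1.0 → 2.003): reflection off a higher-index medium gives a half-wave phase shift.
Bottom surface (2.003 → 1.803): reflection off a lower-index medium gives no phase shift.
Net: one phase inversion between the two reflected rays.
For strong reflection here: 2 n t = (m + ½) λ.
Minimum at m = 0: t = λ / (4 n) = 471 / (4 × 2.003) = 58.8 nm.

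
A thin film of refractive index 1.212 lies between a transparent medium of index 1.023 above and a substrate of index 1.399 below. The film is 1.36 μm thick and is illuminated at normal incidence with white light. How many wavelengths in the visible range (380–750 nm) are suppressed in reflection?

Ray reflecting at the top interface goes from n = 1.023 toward n = 1.212: a half-wave phase shift.
At the lower boundary (n = 1.212 to n = 1.399) the reflected ray undergoes a half-wave phase shift.
Net: no relative phase inversion (both shifts match).
For minimum reflection here: 2 n t = (m + ½) λ.
λ = 2 n t / (m + ½) = 3297 / (m + ½) nm.
m=3: 942 nm (IR); m=4: 733 nm (visible); m=5: 599 nm (visible); m=6: 507 nm (visible); m=7: 440 nm (visible); m=8: 388 nm (visible); m=9: 347 nm (UV).

5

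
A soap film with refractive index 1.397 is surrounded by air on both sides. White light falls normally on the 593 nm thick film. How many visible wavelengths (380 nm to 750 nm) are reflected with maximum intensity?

2

Top surface (1.0 → 1.397): reflection off a higher-index medium gives a half-wave phase shift.
Ray reflecting at the bottom interface goes from n = 1.397 toward n = 1.0: no phase shift.
The two reflections differ by half a wavelength.
With one net inversion, constructive interference in reflection requires 2 n t = (m + ½) λ.
λ = 2 n t / (m + ½) = 1657 / (m + ½) nm.
m=1: 1105 nm (IR); m=2: 663 nm (visible); m=3: 473 nm (visible); m=4: 368 nm (UV).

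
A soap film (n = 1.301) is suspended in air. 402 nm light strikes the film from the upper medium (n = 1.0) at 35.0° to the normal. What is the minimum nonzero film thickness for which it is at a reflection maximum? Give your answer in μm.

Top surface (1.0 → 1.301): reflection off a higher-index medium gives a half-wave phase shift.
Ray reflecting at the bottom interface goes from n = 1.301 toward n = 1.0: no phase shift.
Net: one phase inversion between the two reflected rays.
With one net inversion, constructive interference in reflection requires 2 n t cos θ_r = (m + ½) λ.
Snell's law: 1.0 sin 35.0° = 1.301 sin θ_r → sin θ_r = 0.441, cos θ_r = 0.898.
Minimum at m = 0: t = λ / (4 n cos θ_r) = 402 / (4 × 1.301 × 0.898) = 86.1 nm.

0.0861 μm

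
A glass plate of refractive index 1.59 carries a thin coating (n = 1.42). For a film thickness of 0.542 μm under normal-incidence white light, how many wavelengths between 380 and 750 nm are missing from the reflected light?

2

Ray reflecting at the top interface goes from n = 1.0 toward n = 1.42: a half-wave phase shift.
Bottom surface (1.42 → 1.59): reflection off a higher-index medium gives a half-wave phase shift.
Net: no relative phase inversion (both shifts match).
With no net inversion, destructive interference in reflection requires 2 n t = (m + ½) λ.
λ = 2 n t / (m + ½) = 1539 / (m + ½) nm.
m=1: 1026 nm (IR); m=2: 616 nm (visible); m=3: 440 nm (visible); m=4: 342 nm (UV).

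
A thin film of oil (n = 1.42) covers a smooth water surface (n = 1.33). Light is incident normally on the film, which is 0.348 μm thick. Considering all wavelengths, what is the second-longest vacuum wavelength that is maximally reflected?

At the upper boundary (n = 1.0 to n = 1.42) the reflected ray undergoes a half-wave phase shift.
Bottom surface (1.42 → 1.33): reflection off a lower-index medium gives no phase shift.
The two reflections differ by half a wavelength.
With one net inversion, constructive interference in reflection requires 2 n t = (m + ½) λ.
λ = 2 n t / (m + ½). The second-longest wavelength is m = 1: λ = 2 × 1.42 × 348 / 1.50 = 659 nm.

659 nm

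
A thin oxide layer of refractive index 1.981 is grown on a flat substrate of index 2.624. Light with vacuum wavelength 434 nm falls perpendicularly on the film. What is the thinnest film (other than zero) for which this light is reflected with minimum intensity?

Ray reflecting at the top interface goes from n = 1.0 toward n = 1.981: a half-wave phase shift.
Ray reflecting at the bottom interface goes from n = 1.981 toward n = 2.624: a half-wave phase shift.
Net: no relative phase inversion (both shifts match).
For weak reflection here: 2 n t = (m + ½) λ.
Minimum at m = 0: t = λ / (4 n) = 434 / (4 × 1.981) = 54.8 nm.

54.8 nm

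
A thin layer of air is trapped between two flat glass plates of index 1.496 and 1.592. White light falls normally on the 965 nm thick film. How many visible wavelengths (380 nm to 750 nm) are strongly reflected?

2

At the upper boundary (n = 1.496 to n = 1.0) the reflected ray undergoes no phase shift.
Bottom surface (1.0 → 1.592): reflection off a higher-index medium gives a half-wave phase shift.
Exactly one π shift → a net half-wave offset.
With one net inversion, constructive interference in reflection requires 2 n t = (m + ½) λ.
λ = 2 n t / (m + ½) = 1930 / (m + ½) nm.
m=2: 772 nm (IR); m=3: 551 nm (visible); m=4: 429 nm (visible); m=5: 351 nm (UV).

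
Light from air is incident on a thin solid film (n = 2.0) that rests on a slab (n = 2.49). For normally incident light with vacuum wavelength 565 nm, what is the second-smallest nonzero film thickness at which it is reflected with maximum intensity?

283 nm

Top surface (1.0 → 2.0): reflection off a higher-index medium gives a half-wave phase shift.
Bottom surface (2.0 → 2.49): reflection off a higher-index medium gives a half-wave phase shift.
Net: no relative phase inversion (both shifts match).
So the condition for constructive reflection is 2 n t = m λ.
The second-smallest nonzero thickness corresponds to m = 2: t = m λ / (2 n) = 2.00 × 565 / (2 × 2.0) = 283 nm.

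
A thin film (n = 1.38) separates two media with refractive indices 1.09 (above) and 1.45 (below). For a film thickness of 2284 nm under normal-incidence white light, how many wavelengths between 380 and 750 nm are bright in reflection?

Top surface (1.09 → 1.38): reflection off a higher-index medium gives a half-wave phase shift.
At the lower boundary (n = 1.38 to n = 1.45) the reflected ray undergoes a half-wave phase shift.
Net: no relative phase inversion (both shifts match).
With no net inversion, constructive interference in reflection requires 2 n t = m λ.
λ = 2 n t / m = 6304 / m nm.
m=8: 788 nm (IR); m=9: 700 nm (visible); m=10: 630 nm (visible); m=11: 573 nm (visible); m=12: 525 nm (visible); m=13: 485 nm (visible); m=14: 450 nm (visible); m=15: 420 nm (visible); m=16: 394 nm (visible); m=17: 371 nm (UV).

8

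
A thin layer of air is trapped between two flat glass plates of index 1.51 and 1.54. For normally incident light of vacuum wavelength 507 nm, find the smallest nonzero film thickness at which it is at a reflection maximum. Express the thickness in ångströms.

1268 Å

Ray reflecting at the top interface goes from n = 1.51 toward n = 1.0: no phase shift.
At the lower boundary (n = 1.0 to n = 1.54) the reflected ray undergoes a half-wave phase shift.
The two reflections differ by half a wavelength.
For bright reflection here: 2 n t = (m + ½) λ.
Minimum at m = 0: t = λ / (4 n) = 507 / (4 × 1.0) = 127 nm.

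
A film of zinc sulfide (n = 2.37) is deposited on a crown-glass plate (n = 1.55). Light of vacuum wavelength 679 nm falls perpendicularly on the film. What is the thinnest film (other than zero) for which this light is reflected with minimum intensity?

Top surface (1.0 → 2.37): reflection off a higher-index medium gives a half-wave phase shift.
Bottom surface (2.37 → 1.55): reflection off a lower-index medium gives no phase shift.
The two reflections differ by half a wavelength.
So the condition for destructive reflection is 2 n t = m λ.
Minimum nonzero at m = 1: t = λ / (2 n) = 679 / (2 × 2.37) = 143 nm.

143 nm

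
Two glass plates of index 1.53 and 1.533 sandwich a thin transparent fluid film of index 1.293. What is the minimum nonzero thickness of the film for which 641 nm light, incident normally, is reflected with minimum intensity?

248 nm

Top surface (1.53 → 1.293): reflection off a lower-index medium gives no phase shift.
Ray reflecting at the bottom interface goes from n = 1.293 toward n = 1.533: a half-wave phase shift.
Exactly one π shift → a net half-wave offset.
With one net inversion, destructive interference in reflection requires 2 n t = m λ.
Minimum nonzero at m = 1: t = λ / (2 n) = 641 / (2 × 1.293) = 248 nm.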